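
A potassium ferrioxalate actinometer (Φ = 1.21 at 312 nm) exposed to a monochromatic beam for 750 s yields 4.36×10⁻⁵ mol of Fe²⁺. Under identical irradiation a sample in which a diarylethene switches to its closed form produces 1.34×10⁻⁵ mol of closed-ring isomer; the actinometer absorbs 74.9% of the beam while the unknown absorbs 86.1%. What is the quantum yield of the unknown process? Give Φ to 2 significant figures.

Φ = 0.32

Photons absorbed by the actinometer: 4.36×10⁻⁵ / 1.21 = 3.603×10⁻⁵ mol.
Incident flux: 3.603×10⁻⁵ / 0.749 = 4.810×10⁻⁵ einstein.
Absorbed by unknown: 0.861 × 4.810×10⁻⁵ = 4.141×10⁻⁵ mol.
Φ(unknown) = 1.34×10⁻⁵ / 4.141×10⁻⁵ = 0.32.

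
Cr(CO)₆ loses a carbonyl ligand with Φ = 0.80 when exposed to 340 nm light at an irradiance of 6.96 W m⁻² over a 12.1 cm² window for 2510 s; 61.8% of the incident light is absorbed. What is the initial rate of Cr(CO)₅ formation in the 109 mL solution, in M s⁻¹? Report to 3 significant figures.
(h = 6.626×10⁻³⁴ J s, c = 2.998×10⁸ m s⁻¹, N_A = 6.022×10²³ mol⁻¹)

Photon energy at 340 nm: hc/λ = (6.626×10⁻³⁴)(2.998×10⁸)/(340×10⁻⁹) = 5.843×10⁻¹⁹ J.
Energy delivered: (6.96 W m⁻²)(12.1×10⁻⁴ m²)(2510 s) = 21.14 J.
Photons incident: 21.14 / 5.843×10⁻¹⁹ = 3.618×10¹⁹, i.e. 3.618×10¹⁹/6.022×10²³ = 6.008×10⁻⁵ mol.
Photons absorbed: 0.618 × 6.008×10⁻⁵ = 3.713×10⁻⁵ mol.
Product formed: 0.80 × 3.713×10⁻⁵ = 2.970×10⁻⁵ mol.
Rate: 2.970×10⁻⁵ mol / (2510 s × 0.109 L) = 1.09×10⁻⁷ M s⁻¹.

1.09×10⁻⁷ M s⁻¹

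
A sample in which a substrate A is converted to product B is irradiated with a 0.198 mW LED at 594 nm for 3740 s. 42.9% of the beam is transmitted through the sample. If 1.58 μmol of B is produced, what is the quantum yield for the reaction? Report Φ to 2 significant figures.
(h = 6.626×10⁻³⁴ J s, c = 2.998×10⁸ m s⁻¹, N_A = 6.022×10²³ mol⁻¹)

Product: 1.58 μmol = 1.58×10⁻⁶ mol.
Photon energy at 594 nm: hc/λ = (6.626×10⁻³⁴)(2.998×10⁸)/(594×10⁻⁹) = 3.344×10⁻¹⁹ J.
Energy delivered: (0.198 mW)(3740 s) = 0.7405 J.
Photons incident: 0.7405 / 3.344×10⁻¹⁹ = 2.214×10¹⁸, i.e. 2.214×10¹⁸/6.022×10²³ = 3.677×10⁻⁶ mol.
Fraction absorbed: 1 − 42.9/100 = 0.5710.
Photons absorbed: 0.5710 × 3.677×10⁻⁶ = 2.100×10⁻⁶ mol.
Φ = 1.58×10⁻⁶ mol / 2.100×10⁻⁶ mol photons = 0.75.

Φ = 0.75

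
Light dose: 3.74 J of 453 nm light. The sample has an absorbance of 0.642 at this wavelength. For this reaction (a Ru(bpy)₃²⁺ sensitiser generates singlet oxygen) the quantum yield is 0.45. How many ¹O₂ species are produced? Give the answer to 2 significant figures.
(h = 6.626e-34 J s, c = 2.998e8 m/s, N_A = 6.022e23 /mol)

3.0e18 species

Photon energy at 453 nm: hc/λ = (6.626e-34)(2.998e8)/(453e-9) = 4.385e-19 J.
Photons incident: 3.74 / 4.385e-19 = 8.529e18, i.e. 8.529e18/6.022e23 = 1.416e-5 mol.
Fraction absorbed: 1 − 10^(−0.642) = 0.7720.
Photons absorbed: 0.7720 × 1.416e-5 = 1.093e-5 mol.
Product: Φ × n_abs = 0.45 × 1.093e-5 = 4.919e-6 mol.
As a count: 4.919e-6 × 6.022e23 = 3.0e18.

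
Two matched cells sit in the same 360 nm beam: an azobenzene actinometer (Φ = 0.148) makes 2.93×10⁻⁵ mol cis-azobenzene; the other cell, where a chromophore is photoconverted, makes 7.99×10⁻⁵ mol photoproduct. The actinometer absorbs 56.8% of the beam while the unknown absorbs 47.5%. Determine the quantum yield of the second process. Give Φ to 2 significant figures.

Photons absorbed by the actinometer: 2.93×10⁻⁵ / 0.148 = 1.980×10⁻⁴ mol.
Incident flux: 1.980×10⁻⁴ / 0.568 = 3.486×10⁻⁴ einstein.
Absorbed by unknown: 0.475 × 3.486×10⁻⁴ = 1.656×10⁻⁴ mol.
Φ(unknown) = 7.99×10⁻⁵ / 1.656×10⁻⁴ = 0.48.

Φ = 0.48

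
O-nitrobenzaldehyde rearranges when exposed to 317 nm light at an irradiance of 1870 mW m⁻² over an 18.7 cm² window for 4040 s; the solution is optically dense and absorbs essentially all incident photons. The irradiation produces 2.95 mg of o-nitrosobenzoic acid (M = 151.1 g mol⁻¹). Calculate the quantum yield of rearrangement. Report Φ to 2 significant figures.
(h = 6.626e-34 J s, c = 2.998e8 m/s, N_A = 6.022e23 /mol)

Φ = 0.52

Product: 2.95 mg / 151.1 g mol⁻¹ = 1.952e-5 mol.
Photon energy at 317 nm: hc/λ = (6.626e-34)(2.998e8)/(317e-9) = 6.266e-19 J.
Energy delivered: (1870 mW m⁻²)(18.7e-4 m²)(4040 s) = 14.13 J.
Photons incident: 14.13 / 6.266e-19 = 2.255e19, i.e. 2.255e19/6.022e23 = 3.745e-5 mol.
Φ = 1.952e-5 mol / 3.745e-5 mol photons = 0.52.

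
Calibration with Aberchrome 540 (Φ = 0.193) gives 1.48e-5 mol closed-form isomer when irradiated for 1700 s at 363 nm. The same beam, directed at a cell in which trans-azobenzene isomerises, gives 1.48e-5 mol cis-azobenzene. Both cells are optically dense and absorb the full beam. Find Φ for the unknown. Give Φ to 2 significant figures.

Φ = 0.19

Photons absorbed by the actinometer: 1.48e-5 / 0.193 = 7.668e-5 mol.
Φ(unknown) = 1.48e-5 / 7.668e-5 = 0.19.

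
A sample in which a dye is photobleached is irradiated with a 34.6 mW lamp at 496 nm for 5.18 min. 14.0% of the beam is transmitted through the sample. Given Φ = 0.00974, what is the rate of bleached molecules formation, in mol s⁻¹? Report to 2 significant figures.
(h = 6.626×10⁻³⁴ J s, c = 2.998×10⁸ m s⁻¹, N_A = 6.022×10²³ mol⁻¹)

1.2×10⁻⁹ mol s⁻¹

Photon energy at 496 nm: hc/λ = (6.626×10⁻³⁴)(2.998×10⁸)/(496×10⁻⁹) = 4.005×10⁻¹⁹ J.
Energy delivered: (34.6 mW)(310.8 s) = 10.75 J.
Photons incident: 10.75 / 4.005×10⁻¹⁹ = 2.684×10¹⁹, i.e. 2.684×10¹⁹/6.022×10²³ = 4.457×10⁻⁵ mol.
Fraction absorbed: 1 − 14.0/100 = 0.8600.
Photons absorbed: 0.8600 × 4.457×10⁻⁵ = 3.833×10⁻⁵ mol.
Product formed: 0.00974 × 3.833×10⁻⁵ = 3.733×10⁻⁷ mol.
Rate: 3.733×10⁻⁷ / 310.8 s = 1.2×10⁻⁹ mol s⁻¹.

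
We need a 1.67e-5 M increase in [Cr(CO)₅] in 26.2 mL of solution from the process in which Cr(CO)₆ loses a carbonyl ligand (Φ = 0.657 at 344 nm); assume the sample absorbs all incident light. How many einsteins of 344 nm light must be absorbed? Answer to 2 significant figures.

6.7e-7 einstein

Product: (1.67e-5 M)(0.0262 L) = 4.375e-7 mol.
Photons that must be absorbed: 4.375e-7 / 0.657 = 6.659e-7 mol.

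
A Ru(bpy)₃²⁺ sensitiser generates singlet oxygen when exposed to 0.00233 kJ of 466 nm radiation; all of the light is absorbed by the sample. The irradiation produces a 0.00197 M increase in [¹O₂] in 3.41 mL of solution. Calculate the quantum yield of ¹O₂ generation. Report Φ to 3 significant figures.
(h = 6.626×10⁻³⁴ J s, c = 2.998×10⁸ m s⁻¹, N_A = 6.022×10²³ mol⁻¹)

Product: (0.00197 M)(0.00341 L) = 6.718×10⁻⁶ mol.
Photon energy at 466 nm: hc/λ = (6.626×10⁻³⁴)(2.998×10⁸)/(466×10⁻⁹) = 4.263×10⁻¹⁹ J.
Incident energy: 0.00233 kJ = 2.33 J.
Photons incident: 2.33 / 4.263×10⁻¹⁹ = 5.466×10¹⁸, i.e. 5.466×10¹⁸/6.022×10²³ = 9.077×10⁻⁶ mol.
Φ = 6.718×10⁻⁶ mol / 9.077×10⁻⁶ mol photons = 0.740.

Φ = 0.740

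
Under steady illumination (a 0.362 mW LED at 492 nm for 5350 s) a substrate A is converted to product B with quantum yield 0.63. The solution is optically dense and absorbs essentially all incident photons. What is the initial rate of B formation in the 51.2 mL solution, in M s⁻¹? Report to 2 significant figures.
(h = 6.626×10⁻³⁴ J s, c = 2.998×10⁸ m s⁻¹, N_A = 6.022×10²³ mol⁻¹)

1.8×10⁻⁸ M s⁻¹

Photon energy at 492 nm: hc/λ = (6.626×10⁻³⁴)(2.998×10⁸)/(492×10⁻⁹) = 4.038×10⁻¹⁹ J.
Energy delivered: (0.362 mW)(5350 s) = 1.937 J.
Photons incident: 1.937 / 4.038×10⁻¹⁹ = 4.797×10¹⁸, i.e. 4.797×10¹⁸/6.022×10²³ = 7.966×10⁻⁶ mol.
Product formed: 0.63 × 7.966×10⁻⁶ = 5.019×10⁻⁶ mol.
Rate: 5.019×10⁻⁶ mol / (5350 s × 0.0512 L) = 1.8×10⁻⁸ M s⁻¹.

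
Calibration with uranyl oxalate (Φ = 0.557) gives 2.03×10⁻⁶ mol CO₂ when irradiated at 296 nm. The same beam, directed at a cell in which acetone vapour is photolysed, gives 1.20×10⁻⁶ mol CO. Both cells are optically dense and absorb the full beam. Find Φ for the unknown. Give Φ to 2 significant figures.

Φ = 0.33

Photons absorbed by the actinometer: 2.03×10⁻⁶ / 0.557 = 3.645×10⁻⁶ mol.
Φ(unknown) = 1.20×10⁻⁶ / 3.645×10⁻⁶ = 0.33.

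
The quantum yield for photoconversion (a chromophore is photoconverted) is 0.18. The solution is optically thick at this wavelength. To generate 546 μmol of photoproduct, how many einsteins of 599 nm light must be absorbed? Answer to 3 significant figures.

0.00303 einstein

Product: 546 μmol = 5.46e-4 mol.
Photons that must be absorbed: 5.46e-4 / 0.18 = 0.003033 mol.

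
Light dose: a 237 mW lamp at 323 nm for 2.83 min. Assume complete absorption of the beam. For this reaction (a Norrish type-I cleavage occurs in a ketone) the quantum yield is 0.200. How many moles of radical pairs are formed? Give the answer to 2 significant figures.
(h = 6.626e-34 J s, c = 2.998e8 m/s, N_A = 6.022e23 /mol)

Photon energy at 323 nm: hc/λ = (6.626e-34)(2.998e8)/(323e-9) = 6.150e-19 J.
Energy delivered: (237 mW)(169.8 s) = 40.24 J.
Photons incident: 40.24 / 6.150e-19 = 6.543e19, i.e. 6.543e19/6.022e23 = 1.087e-4 mol.
Product: Φ × n_abs = 0.200 × 1.087e-4 = 2.174e-5 mol.

2.2e-5 mol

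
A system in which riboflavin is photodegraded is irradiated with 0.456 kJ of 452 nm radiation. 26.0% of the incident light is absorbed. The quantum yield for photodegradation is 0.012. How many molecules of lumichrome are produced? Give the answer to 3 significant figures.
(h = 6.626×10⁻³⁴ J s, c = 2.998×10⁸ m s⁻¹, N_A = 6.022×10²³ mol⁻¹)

Photon energy at 452 nm: hc/λ = (6.626×10⁻³⁴)(2.998×10⁸)/(452×10⁻⁹) = 4.395×10⁻¹⁹ J.
Incident energy: 0.456 kJ = 456 J.
Photons incident: 456 / 4.395×10⁻¹⁹ = 1.038×10²¹, i.e. 1.038×10²¹/6.022×10²³ = 0.001724 mol.
Photons absorbed: 0.260 × 0.001724 = 4.482×10⁻⁴ mol.
Product: Φ × n_abs = 0.012 × 4.482×10⁻⁴ = 5.378×10⁻⁶ mol.
As a count: 5.378×10⁻⁶ × 6.022×10²³ = 3.24×10¹⁸.

3.24×10¹⁸ molecules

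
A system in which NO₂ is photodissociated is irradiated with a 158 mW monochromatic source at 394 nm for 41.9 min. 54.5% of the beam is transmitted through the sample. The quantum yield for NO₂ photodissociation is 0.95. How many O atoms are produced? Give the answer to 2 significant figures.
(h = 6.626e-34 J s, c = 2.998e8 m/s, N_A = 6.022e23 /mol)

Photon energy at 394 nm: hc/λ = (6.626e-34)(2.998e8)/(394e-9) = 5.042e-19 J.
Energy delivered: (158 mW)(2514 s) = 397.2 J.
Photons incident: 397.2 / 5.042e-19 = 7.878e20, i.e. 7.878e20/6.022e23 = 0.001308 mol.
Fraction absorbed: 1 − 54.5/100 = 0.4550.
Photons absorbed: 0.4550 × 0.001308 = 5.951e-4 mol.
Product: Φ × n_abs = 0.95 × 5.951e-4 = 5.653e-4 mol.
As a count: 5.653e-4 × 6.022e23 = 3.4e20.

3.4e20 atoms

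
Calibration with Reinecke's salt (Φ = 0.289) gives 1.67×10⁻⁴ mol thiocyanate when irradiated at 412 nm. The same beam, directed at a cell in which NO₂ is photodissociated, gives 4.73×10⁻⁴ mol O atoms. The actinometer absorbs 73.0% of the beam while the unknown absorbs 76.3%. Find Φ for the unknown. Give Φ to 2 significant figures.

Φ = 0.78

Photons absorbed by the actinometer: 1.67×10⁻⁴ / 0.289 = 5.779×10⁻⁴ mol.
Incident flux: 5.779×10⁻⁴ / 0.730 = 7.916×10⁻⁴ einstein.
Absorbed by unknown: 0.763 × 7.916×10⁻⁴ = 6.040×10⁻⁴ mol.
Φ(unknown) = 4.73×10⁻⁴ / 6.040×10⁻⁴ = 0.78.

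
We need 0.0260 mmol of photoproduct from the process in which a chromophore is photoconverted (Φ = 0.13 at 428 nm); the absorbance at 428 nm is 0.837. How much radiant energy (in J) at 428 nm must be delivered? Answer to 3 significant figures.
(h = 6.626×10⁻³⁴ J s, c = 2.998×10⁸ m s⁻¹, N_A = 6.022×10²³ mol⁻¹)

Product: 0.0260 mmol = 2.60×10⁻⁵ mol.
Photons that must be absorbed: 2.60×10⁻⁵ / 0.13 = 2.000×10⁻⁴ mol.
Fraction absorbed: 1 − 10^(−0.837) = 0.8545.
Incident photons needed: 2.000×10⁻⁴ / 0.8545 = 2.341×10⁻⁴ mol.
Photon energy: hc/λ = 4.641×10⁻¹⁹ J; per mole, 2.795×10⁵ J mol⁻¹.
Energy required: 2.341×10⁻⁴ × 2.795×10⁵ = 65.4 J.

65.4 J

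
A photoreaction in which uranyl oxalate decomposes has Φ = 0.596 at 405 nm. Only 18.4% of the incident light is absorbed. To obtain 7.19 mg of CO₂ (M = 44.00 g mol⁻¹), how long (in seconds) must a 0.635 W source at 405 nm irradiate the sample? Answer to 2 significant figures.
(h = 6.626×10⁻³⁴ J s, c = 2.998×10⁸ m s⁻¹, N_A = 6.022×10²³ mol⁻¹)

Product: 7.19 mg / 44.00 g mol⁻¹ = 1.634×10⁻⁴ mol.
Photons that must be absorbed: 1.634×10⁻⁴ / 0.596 = 2.742×10⁻⁴ mol.
Incident photons needed: 2.742×10⁻⁴ / 0.184 = 0.001490 mol.
Photon energy: hc/λ = 4.905×10⁻¹⁹ J; per mole, 2.954×10⁵ J mol⁻¹.
Energy required: 0.001490 × 2.954×10⁵ = 440.1 J.
Time: 440.1 J / 0.635 W = 690 s.

t ≈ 690 s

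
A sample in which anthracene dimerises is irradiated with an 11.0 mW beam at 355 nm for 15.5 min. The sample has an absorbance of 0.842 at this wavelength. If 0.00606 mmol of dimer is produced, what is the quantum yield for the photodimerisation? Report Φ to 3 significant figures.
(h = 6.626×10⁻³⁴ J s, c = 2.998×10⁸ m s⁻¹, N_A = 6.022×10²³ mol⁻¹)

Φ = 0.233

Product: 0.00606 mmol = 6.06×10⁻⁶ mol.
Photon energy at 355 nm: hc/λ = (6.626×10⁻³⁴)(2.998×10⁸)/(355×10⁻⁹) = 5.596×10⁻¹⁹ J.
Energy delivered: (11.0 mW)(930 s) = 10.23 J.
Photons incident: 10.23 / 5.596×10⁻¹⁹ = 1.828×10¹⁹, i.e. 1.828×10¹⁹/6.022×10²³ = 3.036×10⁻⁵ mol.
Fraction absorbed: 1 − 10^(−0.842) = 0.8561.
Photons absorbed: 0.8561 × 3.036×10⁻⁵ = 2.599×10⁻⁵ mol.
Φ = 6.06×10⁻⁶ mol / 2.599×10⁻⁵ mol photons = 0.233.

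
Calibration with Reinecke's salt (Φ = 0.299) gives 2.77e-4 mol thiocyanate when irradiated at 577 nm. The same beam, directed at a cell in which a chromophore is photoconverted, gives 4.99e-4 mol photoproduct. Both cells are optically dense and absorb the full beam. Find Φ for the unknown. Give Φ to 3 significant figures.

Photons absorbed by the actinometer: 2.77e-4 / 0.299 = 9.264e-4 mol.
Φ(unknown) = 4.99e-4 / 9.264e-4 = 0.539.

Φ = 0.539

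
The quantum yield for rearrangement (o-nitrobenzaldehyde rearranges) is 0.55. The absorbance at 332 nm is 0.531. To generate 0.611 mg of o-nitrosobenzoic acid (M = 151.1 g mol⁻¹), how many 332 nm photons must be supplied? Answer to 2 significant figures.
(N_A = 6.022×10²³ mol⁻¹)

6.3×10¹⁸ photons

Product: 0.611 mg / 151.1 g mol⁻¹ = 4.044×10⁻⁶ mol.
Photons that must be absorbed: 4.044×10⁻⁶ / 0.55 = 7.353×10⁻⁶ mol.
Fraction absorbed: 1 − 10^(−0.531) = 0.7056.
Incident photons needed: 7.353×10⁻⁶ / 0.7056 = 1.042×10⁻⁵ mol.
Photon count: 1.042×10⁻⁵ × 6.022×10²³ = 6.3×10¹⁸.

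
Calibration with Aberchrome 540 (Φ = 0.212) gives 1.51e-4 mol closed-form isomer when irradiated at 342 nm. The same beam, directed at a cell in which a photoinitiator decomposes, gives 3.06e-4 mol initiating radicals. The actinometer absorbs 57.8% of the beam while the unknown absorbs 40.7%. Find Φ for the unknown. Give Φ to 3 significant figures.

Φ = 0.610

Photons absorbed by the actinometer: 1.51e-4 / 0.212 = 7.123e-4 mol.
Incident flux: 7.123e-4 / 0.578 = 0.001232 einstein.
Absorbed by unknown: 0.407 × 0.001232 = 5.014e-4 mol.
Φ(unknown) = 3.06e-4 / 5.014e-4 = 0.610.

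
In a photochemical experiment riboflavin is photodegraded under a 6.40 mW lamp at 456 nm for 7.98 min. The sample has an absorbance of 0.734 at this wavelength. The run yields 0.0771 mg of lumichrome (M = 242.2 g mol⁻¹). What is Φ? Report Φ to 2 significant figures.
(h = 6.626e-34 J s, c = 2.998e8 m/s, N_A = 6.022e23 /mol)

Φ = 0.033

Product: 0.0771 mg / 242.2 g mol⁻¹ = 3.183e-7 mol.
Photon energy at 456 nm: hc/λ = (6.626e-34)(2.998e8)/(456e-9) = 4.356e-19 J.
Energy delivered: (6.40 mW)(478.8 s) = 3.064 J.
Photons incident: 3.064 / 4.356e-19 = 7.034e18, i.e. 7.034e18/6.022e23 = 1.168e-5 mol.
Fraction absorbed: 1 − 10^(−0.734) = 0.8155.
Photons absorbed: 0.8155 × 1.168e-5 = 9.525e-6 mol.
Φ = 3.183e-7 mol / 9.525e-6 mol photons = 0.033.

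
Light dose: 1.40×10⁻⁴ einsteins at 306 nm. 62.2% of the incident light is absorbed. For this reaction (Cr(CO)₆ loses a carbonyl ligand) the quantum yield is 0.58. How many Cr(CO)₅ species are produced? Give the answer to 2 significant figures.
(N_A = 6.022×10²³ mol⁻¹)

Photons absorbed: 0.622 × 1.40×10⁻⁴ = 8.708×10⁻⁵ mol.
Product: Φ × n_abs = 0.58 × 8.708×10⁻⁵ = 5.051×10⁻⁵ mol.
As a count: 5.051×10⁻⁵ × 6.022×10²³ = 3.0×10¹⁹.

3.0×10¹⁹ species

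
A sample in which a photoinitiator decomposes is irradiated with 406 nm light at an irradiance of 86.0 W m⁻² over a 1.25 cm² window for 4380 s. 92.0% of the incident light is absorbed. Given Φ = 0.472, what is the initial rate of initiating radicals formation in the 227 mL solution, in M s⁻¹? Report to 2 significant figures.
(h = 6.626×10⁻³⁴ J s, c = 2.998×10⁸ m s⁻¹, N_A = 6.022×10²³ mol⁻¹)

7.0×10⁻⁸ M s⁻¹

Photon energy at 406 nm: hc/λ = (6.626×10⁻³⁴)(2.998×10⁸)/(406×10⁻⁹) = 4.893×10⁻¹⁹ J.
Energy delivered: (86.0 W m⁻²)(1.25×10⁻⁴ m²)(4380 s) = 47.09 J.
Photons incident: 47.09 / 4.893×10⁻¹⁹ = 9.624×10¹⁹, i.e. 9.624×10¹⁹/6.022×10²³ = 1.598×10⁻⁴ mol.
Photons absorbed: 0.920 × 1.598×10⁻⁴ = 1.470×10⁻⁴ mol.
Product formed: 0.472 × 1.470×10⁻⁴ = 6.938×10⁻⁵ mol.
Rate: 6.938×10⁻⁵ mol / (4380 s × 0.227 L) = 7.0×10⁻⁸ M s⁻¹.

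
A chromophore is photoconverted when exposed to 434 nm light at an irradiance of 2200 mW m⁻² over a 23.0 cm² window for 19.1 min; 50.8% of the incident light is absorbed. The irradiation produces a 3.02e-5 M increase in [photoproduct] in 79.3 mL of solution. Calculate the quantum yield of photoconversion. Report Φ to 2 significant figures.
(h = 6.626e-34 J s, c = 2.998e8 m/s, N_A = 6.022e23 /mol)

Φ = 0.22

Product: (3.02e-5 M)(0.0793 L) = 2.395e-6 mol.
Photon energy at 434 nm: hc/λ = (6.626e-34)(2.998e8)/(434e-9) = 4.577e-19 J.
Energy delivered: (2200 mW m⁻²)(23.0e-4 m²)(1146 s) = 5.799 J.
Photons incident: 5.799 / 4.577e-19 = 1.267e19, i.e. 1.267e19/6.022e23 = 2.104e-5 mol.
Photons absorbed: 0.508 × 2.104e-5 = 1.069e-5 mol.
Φ = 2.395e-6 mol / 1.069e-5 mol photons = 0.22.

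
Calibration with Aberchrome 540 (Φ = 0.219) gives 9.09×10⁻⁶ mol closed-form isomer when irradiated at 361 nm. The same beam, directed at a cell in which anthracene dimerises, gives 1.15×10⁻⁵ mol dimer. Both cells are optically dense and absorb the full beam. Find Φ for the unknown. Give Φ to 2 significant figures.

Photons absorbed by the actinometer: 9.09×10⁻⁶ / 0.219 = 4.151×10⁻⁵ mol.
Φ(unknown) = 1.15×10⁻⁵ / 4.151×10⁻⁵ = 0.28.

Φ = 0.28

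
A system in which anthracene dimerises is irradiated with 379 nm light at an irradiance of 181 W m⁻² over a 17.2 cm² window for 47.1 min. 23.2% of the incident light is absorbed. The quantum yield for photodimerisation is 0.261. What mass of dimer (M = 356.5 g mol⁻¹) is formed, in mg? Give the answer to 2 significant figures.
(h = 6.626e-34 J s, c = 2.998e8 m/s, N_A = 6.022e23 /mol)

Photon energy at 379 nm: hc/λ = (6.626e-34)(2.998e8)/(379e-9) = 5.241e-19 J.
Energy delivered: (181 W m⁻²)(17.2e-4 m²)(2826 s) = 879.8 J.
Photons incident: 879.8 / 5.241e-19 = 1.679e21, i.e. 1.679e21/6.022e23 = 0.002788 mol.
Photons absorbed: 0.232 × 0.002788 = 6.468e-4 mol.
Product: Φ × n_abs = 0.261 × 6.468e-4 = 1.688e-4 mol.
Mass: 1.688e-4 × 356.5 = 0.06018 g = 60 mg.

60 mg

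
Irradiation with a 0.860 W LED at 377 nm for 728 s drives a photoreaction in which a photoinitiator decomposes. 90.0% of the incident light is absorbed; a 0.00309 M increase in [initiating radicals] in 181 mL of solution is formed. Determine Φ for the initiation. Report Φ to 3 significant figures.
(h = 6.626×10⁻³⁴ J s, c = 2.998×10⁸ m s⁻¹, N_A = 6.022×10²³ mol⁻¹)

Product: (0.00309 M)(0.181 L) = 5.593×10⁻⁴ mol.
Photon energy at 377 nm: hc/λ = (6.626×10⁻³⁴)(2.998×10⁸)/(377×10⁻⁹) = 5.269×10⁻¹⁹ J.
Energy delivered: (0.860 W)(728 s) = 626.1 J.
Photons incident: 626.1 / 5.269×10⁻¹⁹ = 1.188×10²¹, i.e. 1.188×10²¹/6.022×10²³ = 0.001973 mol.
Photons absorbed: 0.900 × 0.001973 = 0.001776 mol.
Φ = 5.593×10⁻⁴ mol / 0.001776 mol photons = 0.315.

Φ = 0.315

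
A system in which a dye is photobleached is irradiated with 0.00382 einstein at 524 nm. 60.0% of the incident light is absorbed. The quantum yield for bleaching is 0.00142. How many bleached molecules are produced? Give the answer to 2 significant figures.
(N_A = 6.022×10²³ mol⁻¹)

2.0×10¹⁸ bleached molecules

Photons absorbed: 0.600 × 0.00382 = 0.002292 mol.
Product: Φ × n_abs = 0.00142 × 0.002292 = 3.255×10⁻⁶ mol.
As a count: 3.255×10⁻⁶ × 6.022×10²³ = 2.0×10¹⁸.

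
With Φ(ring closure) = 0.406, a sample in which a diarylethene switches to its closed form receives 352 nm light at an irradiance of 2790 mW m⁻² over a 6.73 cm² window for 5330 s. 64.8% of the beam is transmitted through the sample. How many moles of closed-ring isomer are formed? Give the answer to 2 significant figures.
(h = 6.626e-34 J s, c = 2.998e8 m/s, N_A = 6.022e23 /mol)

Photon energy at 352 nm: hc/λ = (6.626e-34)(2.998e8)/(352e-9) = 5.643e-19 J.
Energy delivered: (2790 mW m⁻²)(6.73e-4 m²)(5330 s) = 10.01 J.
Photons incident: 10.01 / 5.643e-19 = 1.774e19, i.e. 1.774e19/6.022e23 = 2.946e-5 mol.
Fraction absorbed: 1 − 64.8/100 = 0.3520.
Photons absorbed: 0.3520 × 2.946e-5 = 1.037e-5 mol.
Product: Φ × n_abs = 0.406 × 1.037e-5 = 4.210e-6 mol.

4.2e-6 mol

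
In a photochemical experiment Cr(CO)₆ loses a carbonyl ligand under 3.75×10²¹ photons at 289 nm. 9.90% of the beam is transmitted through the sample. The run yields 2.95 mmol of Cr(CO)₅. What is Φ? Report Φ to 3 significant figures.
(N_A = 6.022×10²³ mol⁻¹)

Product: 2.95 mmol = 0.00295 mol.
Moles of photons: 3.75×10²¹ / 6.022×10²³ = 0.006227 mol.
Fraction absorbed: 1 − 9.90/100 = 0.9010.
Photons absorbed: 0.9010 × 0.006227 = 0.005611 mol.
Φ = 0.00295 mol / 0.005611 mol photons = 0.526.

Φ = 0.526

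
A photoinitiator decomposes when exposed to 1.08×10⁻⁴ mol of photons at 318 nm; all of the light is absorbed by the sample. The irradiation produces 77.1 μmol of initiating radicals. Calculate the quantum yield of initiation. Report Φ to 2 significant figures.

Product: 77.1 μmol = 7.71×10⁻⁵ mol.
Φ = 7.71×10⁻⁵ mol / 1.08×10⁻⁴ mol photons = 0.71.

Φ = 0.71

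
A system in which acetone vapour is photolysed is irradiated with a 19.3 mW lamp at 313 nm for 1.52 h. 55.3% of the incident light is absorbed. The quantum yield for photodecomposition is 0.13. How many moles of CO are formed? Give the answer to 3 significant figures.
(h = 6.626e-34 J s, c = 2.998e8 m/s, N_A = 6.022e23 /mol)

1.99e-5 mol

Photon energy at 313 nm: hc/λ = (6.626e-34)(2.998e8)/(313e-9) = 6.347e-19 J.
Energy delivered: (19.3 mW)(5472 s) = 105.6 J.
Photons incident: 105.6 / 6.347e-19 = 1.664e20, i.e. 1.664e20/6.022e23 = 2.763e-4 mol.
Photons absorbed: 0.553 × 2.763e-4 = 1.528e-4 mol.
Product: Φ × n_abs = 0.13 × 1.528e-4 = 1.986e-5 mol.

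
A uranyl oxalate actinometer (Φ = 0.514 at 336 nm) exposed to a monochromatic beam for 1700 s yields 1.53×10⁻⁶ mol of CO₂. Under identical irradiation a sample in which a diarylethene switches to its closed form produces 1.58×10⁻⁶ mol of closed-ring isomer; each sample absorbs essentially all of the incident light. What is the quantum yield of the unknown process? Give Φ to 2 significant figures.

Photons absorbed by the actinometer: 1.53×10⁻⁶ / 0.514 = 2.977×10⁻⁶ mol.
Φ(unknown) = 1.58×10⁻⁶ / 2.977×10⁻⁶ = 0.53.

Φ = 0.53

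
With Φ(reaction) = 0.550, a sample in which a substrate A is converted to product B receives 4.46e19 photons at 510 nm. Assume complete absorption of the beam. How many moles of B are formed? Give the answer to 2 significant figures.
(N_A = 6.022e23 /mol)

Moles of photons: 4.46e19 / 6.022e23 = 7.406e-5 mol.
Product: Φ × n_abs = 0.550 × 7.406e-5 = 4.073e-5 mol.

4.1e-5 mol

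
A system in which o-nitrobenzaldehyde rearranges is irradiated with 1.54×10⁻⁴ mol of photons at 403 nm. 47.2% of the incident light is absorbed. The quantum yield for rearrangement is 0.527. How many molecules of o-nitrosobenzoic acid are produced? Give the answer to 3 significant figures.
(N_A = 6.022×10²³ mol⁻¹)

Photons absorbed: 0.472 × 1.54×10⁻⁴ = 7.269×10⁻⁵ mol.
Product: Φ × n_abs = 0.527 × 7.269×10⁻⁵ = 3.831×10⁻⁵ mol.
As a count: 3.831×10⁻⁵ × 6.022×10²³ = 2.31×10¹⁹.

2.31×10¹⁹ molecules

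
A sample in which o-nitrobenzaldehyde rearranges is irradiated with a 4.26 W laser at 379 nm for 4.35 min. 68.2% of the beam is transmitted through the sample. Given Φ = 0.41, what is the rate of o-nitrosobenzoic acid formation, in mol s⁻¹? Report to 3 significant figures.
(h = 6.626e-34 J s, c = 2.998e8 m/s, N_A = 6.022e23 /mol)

Photon energy at 379 nm: hc/λ = (6.626e-34)(2.998e8)/(379e-9) = 5.241e-19 J.
Energy delivered: (4.26 W)(261 s) = 1112 J.
Photons incident: 1112 / 5.241e-19 = 2.122e21, i.e. 2.122e21/6.022e23 = 0.003524 mol.
Fraction absorbed: 1 − 68.2/100 = 0.3180.
Photons absorbed: 0.3180 × 0.003524 = 0.001121 mol.
Product formed: 0.41 × 0.001121 = 4.596e-4 mol.
Rate: 4.596e-4 / 261 s = 1.76e-6 mol s⁻¹.

1.76e-6 mol s⁻¹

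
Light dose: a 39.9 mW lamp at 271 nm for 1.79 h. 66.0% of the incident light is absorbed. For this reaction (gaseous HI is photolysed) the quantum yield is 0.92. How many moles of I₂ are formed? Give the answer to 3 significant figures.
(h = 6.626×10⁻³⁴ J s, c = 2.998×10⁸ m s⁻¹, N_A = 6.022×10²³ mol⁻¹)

3.54×10⁻⁴ mol

Photon energy at 271 nm: hc/λ = (6.626×10⁻³⁴)(2.998×10⁸)/(271×10⁻⁹) = 7.330×10⁻¹⁹ J.
Energy delivered: (39.9 mW)(6444 s) = 257.1 J.
Photons incident: 257.1 / 7.330×10⁻¹⁹ = 3.508×10²⁰, i.e. 3.508×10²⁰/6.022×10²³ = 5.825×10⁻⁴ mol.
Photons absorbed: 0.660 × 5.825×10⁻⁴ = 3.845×10⁻⁴ mol.
Product: Φ × n_abs = 0.92 × 3.845×10⁻⁴ = 3.537×10⁻⁴ mol.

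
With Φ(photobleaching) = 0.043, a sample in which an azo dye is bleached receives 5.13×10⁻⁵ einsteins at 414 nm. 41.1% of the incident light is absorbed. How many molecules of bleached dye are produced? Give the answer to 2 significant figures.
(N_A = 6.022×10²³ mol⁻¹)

5.5×10¹⁷ molecules

Photons absorbed: 0.411 × 5.13×10⁻⁵ = 2.108×10⁻⁵ mol.
Product: Φ × n_abs = 0.043 × 2.108×10⁻⁵ = 9.064×10⁻⁷ mol.
As a count: 9.064×10⁻⁷ × 6.022×10²³ = 5.5×10¹⁷.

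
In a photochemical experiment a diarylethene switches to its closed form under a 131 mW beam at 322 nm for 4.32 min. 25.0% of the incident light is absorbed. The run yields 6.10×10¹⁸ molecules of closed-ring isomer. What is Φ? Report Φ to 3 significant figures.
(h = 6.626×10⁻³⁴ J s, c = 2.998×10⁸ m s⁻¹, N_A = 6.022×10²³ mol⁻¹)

Φ = 0.443

Product: 6.10×10¹⁸ / 6.022×10²³ = 1.013×10⁻⁵ mol.
Photon energy at 322 nm: hc/λ = (6.626×10⁻³⁴)(2.998×10⁸)/(322×10⁻⁹) = 6.169×10⁻¹⁹ J.
Energy delivered: (131 mW)(259.2 s) = 33.96 J.
Photons incident: 33.96 / 6.169×10⁻¹⁹ = 5.505×10¹⁹, i.e. 5.505×10¹⁹/6.022×10²³ = 9.141×10⁻⁵ mol.
Photons absorbed: 0.250 × 9.141×10⁻⁵ = 2.285×10⁻⁵ mol.
Φ = 1.013×10⁻⁵ mol / 2.285×10⁻⁵ mol photons = 0.443.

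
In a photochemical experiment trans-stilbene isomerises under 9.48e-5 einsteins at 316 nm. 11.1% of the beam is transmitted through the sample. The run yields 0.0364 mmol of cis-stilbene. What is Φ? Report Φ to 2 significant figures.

Product: 0.0364 mmol = 3.64e-5 mol.
Fraction absorbed: 1 − 11.1/100 = 0.8890.
Photons absorbed: 0.8890 × 9.48e-5 = 8.428e-5 mol.
Φ = 3.64e-5 mol / 8.428e-5 mol photons = 0.43.

Φ = 0.43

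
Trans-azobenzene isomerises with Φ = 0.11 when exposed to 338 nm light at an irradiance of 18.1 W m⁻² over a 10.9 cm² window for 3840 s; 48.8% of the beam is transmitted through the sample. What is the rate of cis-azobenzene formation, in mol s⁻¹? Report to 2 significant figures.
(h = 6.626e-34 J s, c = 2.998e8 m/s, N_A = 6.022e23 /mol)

Photon energy at 338 nm: hc/λ = (6.626e-34)(2.998e8)/(338e-9) = 5.877e-19 J.
Energy delivered: (18.1 W m⁻²)(10.9e-4 m²)(3840 s) = 75.76 J.
Photons incident: 75.76 / 5.877e-19 = 1.289e20, i.e. 1.289e20/6.022e23 = 2.140e-4 mol.
Fraction absorbed: 1 − 48.8/100 = 0.5120.
Photons absorbed: 0.5120 × 2.140e-4 = 1.096e-4 mol.
Product formed: 0.11 × 1.096e-4 = 1.206e-5 mol.
Rate: 1.206e-5 / 3840 s = 3.1e-9 mol s⁻¹.

3.1e-9 mol s⁻¹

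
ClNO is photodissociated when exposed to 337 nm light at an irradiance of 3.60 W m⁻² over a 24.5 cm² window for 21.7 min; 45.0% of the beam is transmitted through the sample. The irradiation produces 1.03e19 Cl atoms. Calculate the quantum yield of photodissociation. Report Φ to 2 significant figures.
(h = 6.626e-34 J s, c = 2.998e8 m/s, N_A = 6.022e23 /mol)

Product: 1.03e19 / 6.022e23 = 1.710e-5 mol.
Photon energy at 337 nm: hc/λ = (6.626e-34)(2.998e8)/(337e-9) = 5.895e-19 J.
Energy delivered: (3.60 W m⁻²)(24.5e-4 m²)(1302 s) = 11.48 J.
Photons incident: 11.48 / 5.895e-19 = 1.947e19, i.e. 1.947e19/6.022e23 = 3.233e-5 mol.
Fraction absorbed: 1 − 45.0/100 = 0.5500.
Photons absorbed: 0.5500 × 3.233e-5 = 1.778e-5 mol.
Φ = 1.710e-5 mol / 1.778e-5 mol photons = 0.96.

Φ = 0.96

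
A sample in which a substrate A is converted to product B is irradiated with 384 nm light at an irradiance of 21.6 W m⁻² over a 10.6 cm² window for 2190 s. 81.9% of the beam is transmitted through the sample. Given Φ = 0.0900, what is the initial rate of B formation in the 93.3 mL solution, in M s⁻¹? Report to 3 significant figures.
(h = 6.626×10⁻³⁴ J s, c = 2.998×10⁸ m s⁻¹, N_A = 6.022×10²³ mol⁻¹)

1.28×10⁻⁸ M s⁻¹

Photon energy at 384 nm: hc/λ = (6.626×10⁻³⁴)(2.998×10⁸)/(384×10⁻⁹) = 5.173×10⁻¹⁹ J.
Energy delivered: (21.6 W m⁻²)(10.6×10⁻⁴ m²)(2190 s) = 50.14 J.
Photons incident: 50.14 / 5.173×10⁻¹⁹ = 9.693×10¹⁹, i.e. 9.693×10¹⁹/6.022×10²³ = 1.610×10⁻⁴ mol.
Fraction absorbed: 1 − 81.9/100 = 0.1810.
Photons absorbed: 0.1810 × 1.610×10⁻⁴ = 2.914×10⁻⁵ mol.
Product formed: 0.0900 × 2.914×10⁻⁵ = 2.623×10⁻⁶ mol.
Rate: 2.623×10⁻⁶ mol / (2190 s × 0.0933 L) = 1.28×10⁻⁸ M s⁻¹.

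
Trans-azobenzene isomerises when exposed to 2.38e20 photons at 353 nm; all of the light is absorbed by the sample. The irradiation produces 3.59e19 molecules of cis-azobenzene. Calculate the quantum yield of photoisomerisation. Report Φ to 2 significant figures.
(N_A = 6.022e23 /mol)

Φ = 0.15

Product: 3.59e19 / 6.022e23 = 5.961e-5 mol.
Moles of photons: 2.38e20 / 6.022e23 = 3.952e-4 mol.
Φ = 5.961e-5 mol / 3.952e-4 mol photons = 0.15.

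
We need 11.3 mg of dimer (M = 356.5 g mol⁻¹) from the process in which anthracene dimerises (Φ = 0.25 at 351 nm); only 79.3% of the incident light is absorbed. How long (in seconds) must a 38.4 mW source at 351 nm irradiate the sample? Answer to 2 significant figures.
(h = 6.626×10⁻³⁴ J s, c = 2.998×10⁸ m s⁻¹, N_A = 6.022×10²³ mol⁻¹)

Product: 11.3 mg / 356.5 g mol⁻¹ = 3.170×10⁻⁵ mol.
Photons that must be absorbed: 3.170×10⁻⁵ / 0.25 = 1.268×10⁻⁴ mol.
Incident photons needed: 1.268×10⁻⁴ / 0.793 = 1.599×10⁻⁴ mol.
Photon energy: hc/λ = 5.659×10⁻¹⁹ J; per mole, 3.408×10⁵ J mol⁻¹.
Energy required: 1.599×10⁻⁴ × 3.408×10⁵ = 54.49 J.
Time: 54.49 J / 0.0384 W = 1400 s.

t ≈ 1400 s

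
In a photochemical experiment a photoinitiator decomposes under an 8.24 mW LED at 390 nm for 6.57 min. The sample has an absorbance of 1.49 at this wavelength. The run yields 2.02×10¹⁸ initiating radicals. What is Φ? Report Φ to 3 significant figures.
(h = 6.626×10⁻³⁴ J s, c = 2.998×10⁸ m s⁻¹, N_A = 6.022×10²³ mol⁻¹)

Product: 2.02×10¹⁸ / 6.022×10²³ = 3.354×10⁻⁶ mol.
Photon energy at 390 nm: hc/λ = (6.626×10⁻³⁴)(2.998×10⁸)/(390×10⁻⁹) = 5.094×10⁻¹⁹ J.
Energy delivered: (8.24 mW)(394.2 s) = 3.248 J.
Photons incident: 3.248 / 5.094×10⁻¹⁹ = 6.376×10¹⁸, i.e. 6.376×10¹⁸/6.022×10²³ = 1.059×10⁻⁵ mol.
Fraction absorbed: 1 − 10^(−1.49) = 0.9676.
Photons absorbed: 0.9676 × 1.059×10⁻⁵ = 1.025×10⁻⁵ mol.
Φ = 3.354×10⁻⁶ mol / 1.025×10⁻⁵ mol photons = 0.327.

Φ = 0.327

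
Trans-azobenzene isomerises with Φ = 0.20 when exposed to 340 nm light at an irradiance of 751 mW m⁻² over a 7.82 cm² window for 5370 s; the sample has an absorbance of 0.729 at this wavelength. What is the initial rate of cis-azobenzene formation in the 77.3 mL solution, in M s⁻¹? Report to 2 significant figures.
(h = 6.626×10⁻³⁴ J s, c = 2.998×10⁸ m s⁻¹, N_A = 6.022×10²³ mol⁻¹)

Photon energy at 340 nm: hc/λ = (6.626×10⁻³⁴)(2.998×10⁸)/(340×10⁻⁹) = 5.843×10⁻¹⁹ J.
Energy delivered: (751 mW m⁻²)(7.82×10⁻⁴ m²)(5370 s) = 3.154 J.
Photons incident: 3.154 / 5.843×10⁻¹⁹ = 5.398×10¹⁸, i.e. 5.398×10¹⁸/6.022×10²³ = 8.964×10⁻⁶ mol.
Fraction absorbed: 1 − 10^(−0.729) = 0.8134.
Photons absorbed: 0.8134 × 8.964×10⁻⁶ = 7.291×10⁻⁶ mol.
Product formed: 0.20 × 7.291×10⁻⁶ = 1.458×10⁻⁶ mol.
Rate: 1.458×10⁻⁶ mol / (5370 s × 0.0773 L) = 3.5×10⁻⁹ M s⁻¹.

3.5×10⁻⁹ M s⁻¹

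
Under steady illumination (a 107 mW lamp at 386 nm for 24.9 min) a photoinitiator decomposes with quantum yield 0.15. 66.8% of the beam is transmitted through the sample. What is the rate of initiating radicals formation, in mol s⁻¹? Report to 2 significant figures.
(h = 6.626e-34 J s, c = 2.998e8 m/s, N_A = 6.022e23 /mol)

Photon energy at 386 nm: hc/λ = (6.626e-34)(2.998e8)/(386e-9) = 5.146e-19 J.
Energy delivered: (107 mW)(1494 s) = 159.9 J.
Photons incident: 159.9 / 5.146e-19 = 3.107e20, i.e. 3.107e20/6.022e23 = 5.159e-4 mol.
Fraction absorbed: 1 − 66.8/100 = 0.3320.
Photons absorbed: 0.3320 × 5.159e-4 = 1.713e-4 mol.
Product formed: 0.15 × 1.713e-4 = 2.569e-5 mol.
Rate: 2.569e-5 / 1494 s = 1.7e-8 mol s⁻¹.

1.7e-8 mol s⁻¹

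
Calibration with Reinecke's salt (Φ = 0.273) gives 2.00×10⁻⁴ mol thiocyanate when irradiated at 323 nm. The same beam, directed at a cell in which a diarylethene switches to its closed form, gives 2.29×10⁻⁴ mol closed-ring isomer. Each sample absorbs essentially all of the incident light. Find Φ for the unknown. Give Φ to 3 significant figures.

Φ = 0.313

Photons absorbed by the actinometer: 2.00×10⁻⁴ / 0.273 = 7.326×10⁻⁴ mol.
Φ(unknown) = 2.29×10⁻⁴ / 7.326×10⁻⁴ = 0.313.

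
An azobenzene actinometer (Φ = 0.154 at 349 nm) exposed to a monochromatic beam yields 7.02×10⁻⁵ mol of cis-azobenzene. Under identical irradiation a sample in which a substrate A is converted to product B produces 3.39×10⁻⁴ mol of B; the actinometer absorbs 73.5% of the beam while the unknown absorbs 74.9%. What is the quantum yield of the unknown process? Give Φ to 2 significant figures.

Φ = 0.73

Photons absorbed by the actinometer: 7.02×10⁻⁵ / 0.154 = 4.558×10⁻⁴ mol.
Incident flux: 4.558×10⁻⁴ / 0.735 = 6.201×10⁻⁴ einstein.
Absorbed by unknown: 0.749 × 6.201×10⁻⁴ = 4.645×10⁻⁴ mol.
Φ(unknown) = 3.39×10⁻⁴ / 4.645×10⁻⁴ = 0.73.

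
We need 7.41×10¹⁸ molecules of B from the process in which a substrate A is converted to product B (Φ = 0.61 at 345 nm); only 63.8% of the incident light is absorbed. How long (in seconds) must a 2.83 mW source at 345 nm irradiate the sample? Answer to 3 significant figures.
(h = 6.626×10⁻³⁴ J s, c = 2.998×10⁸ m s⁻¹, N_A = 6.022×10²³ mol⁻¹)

Product: 7.41×10¹⁸ / 6.022×10²³ = 1.230×10⁻⁵ mol.
Photons that must be absorbed: 1.230×10⁻⁵ / 0.61 = 2.016×10⁻⁵ mol.
Incident photons needed: 2.016×10⁻⁵ / 0.638 = 3.160×10⁻⁵ mol.
Photon energy: hc/λ = 5.758×10⁻¹⁹ J; per mole, 3.467×10⁵ J mol⁻¹.
Energy required: 3.160×10⁻⁵ × 3.467×10⁵ = 10.96 J.
Time: 10.96 J / 0.00283 W = 3870 s.

t ≈ 3870 s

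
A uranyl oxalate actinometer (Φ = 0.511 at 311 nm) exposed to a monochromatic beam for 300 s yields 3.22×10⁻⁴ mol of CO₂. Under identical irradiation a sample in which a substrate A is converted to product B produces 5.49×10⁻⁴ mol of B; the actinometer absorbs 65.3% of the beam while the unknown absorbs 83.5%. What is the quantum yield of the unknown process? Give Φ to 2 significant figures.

Photons absorbed by the actinometer: 3.22×10⁻⁴ / 0.511 = 6.301×10⁻⁴ mol.
Incident flux: 6.301×10⁻⁴ / 0.653 = 9.649×10⁻⁴ einstein.
Absorbed by unknown: 0.835 × 9.649×10⁻⁴ = 8.057×10⁻⁴ mol.
Φ(unknown) = 5.49×10⁻⁴ / 8.057×10⁻⁴ = 0.68.

Φ = 0.68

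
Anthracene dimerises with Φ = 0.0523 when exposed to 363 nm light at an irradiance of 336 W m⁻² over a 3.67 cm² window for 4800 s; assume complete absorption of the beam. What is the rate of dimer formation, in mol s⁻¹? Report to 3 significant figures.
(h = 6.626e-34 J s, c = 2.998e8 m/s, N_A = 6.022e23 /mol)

Photon energy at 363 nm: hc/λ = (6.626e-34)(2.998e8)/(363e-9) = 5.472e-19 J.
Energy delivered: (336 W m⁻²)(3.67e-4 m²)(4800 s) = 591.9 J.
Photons incident: 591.9 / 5.472e-19 = 1.082e21, i.e. 1.082e21/6.022e23 = 0.001797 mol.
Product formed: 0.0523 × 0.001797 = 9.398e-5 mol.
Rate: 9.398e-5 / 4800 s = 1.96e-8 mol s⁻¹.

1.96e-8 mol s⁻¹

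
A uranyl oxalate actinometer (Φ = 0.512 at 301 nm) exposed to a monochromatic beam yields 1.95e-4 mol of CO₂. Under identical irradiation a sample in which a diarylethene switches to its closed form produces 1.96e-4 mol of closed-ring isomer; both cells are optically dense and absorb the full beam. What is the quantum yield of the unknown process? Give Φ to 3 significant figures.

Φ = 0.515

Photons absorbed by the actinometer: 1.95e-4 / 0.512 = 3.809e-4 mol.
Φ(unknown) = 1.96e-4 / 3.809e-4 = 0.515.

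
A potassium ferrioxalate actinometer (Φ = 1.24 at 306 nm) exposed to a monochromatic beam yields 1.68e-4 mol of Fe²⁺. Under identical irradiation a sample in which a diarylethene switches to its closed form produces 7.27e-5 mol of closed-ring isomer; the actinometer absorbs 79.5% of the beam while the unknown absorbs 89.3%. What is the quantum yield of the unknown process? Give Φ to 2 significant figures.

Φ = 0.48

Photons absorbed by the actinometer: 1.68e-4 / 1.24 = 1.355e-4 mol.
Incident flux: 1.355e-4 / 0.795 = 1.704e-4 einstein.
Absorbed by unknown: 0.893 × 1.704e-4 = 1.522e-4 mol.
Φ(unknown) = 7.27e-5 / 1.522e-4 = 0.48.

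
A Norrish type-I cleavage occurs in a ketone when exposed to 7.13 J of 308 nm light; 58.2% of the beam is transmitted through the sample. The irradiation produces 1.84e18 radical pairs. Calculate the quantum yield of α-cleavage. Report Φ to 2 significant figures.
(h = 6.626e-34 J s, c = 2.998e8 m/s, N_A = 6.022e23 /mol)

Φ = 0.40

Product: 1.84e18 / 6.022e23 = 3.055e-6 mol.
Photon energy at 308 nm: hc/λ = (6.626e-34)(2.998e8)/(308e-9) = 6.450e-19 J.
Photons incident: 7.13 / 6.450e-19 = 1.105e19, i.e. 1.105e19/6.022e23 = 1.835e-5 mol.
Fraction absorbed: 1 − 58.2/100 = 0.4180.
Photons absorbed: 0.4180 × 1.835e-5 = 7.670e-6 mol.
Φ = 3.055e-6 mol / 7.670e-6 mol photons = 0.40.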